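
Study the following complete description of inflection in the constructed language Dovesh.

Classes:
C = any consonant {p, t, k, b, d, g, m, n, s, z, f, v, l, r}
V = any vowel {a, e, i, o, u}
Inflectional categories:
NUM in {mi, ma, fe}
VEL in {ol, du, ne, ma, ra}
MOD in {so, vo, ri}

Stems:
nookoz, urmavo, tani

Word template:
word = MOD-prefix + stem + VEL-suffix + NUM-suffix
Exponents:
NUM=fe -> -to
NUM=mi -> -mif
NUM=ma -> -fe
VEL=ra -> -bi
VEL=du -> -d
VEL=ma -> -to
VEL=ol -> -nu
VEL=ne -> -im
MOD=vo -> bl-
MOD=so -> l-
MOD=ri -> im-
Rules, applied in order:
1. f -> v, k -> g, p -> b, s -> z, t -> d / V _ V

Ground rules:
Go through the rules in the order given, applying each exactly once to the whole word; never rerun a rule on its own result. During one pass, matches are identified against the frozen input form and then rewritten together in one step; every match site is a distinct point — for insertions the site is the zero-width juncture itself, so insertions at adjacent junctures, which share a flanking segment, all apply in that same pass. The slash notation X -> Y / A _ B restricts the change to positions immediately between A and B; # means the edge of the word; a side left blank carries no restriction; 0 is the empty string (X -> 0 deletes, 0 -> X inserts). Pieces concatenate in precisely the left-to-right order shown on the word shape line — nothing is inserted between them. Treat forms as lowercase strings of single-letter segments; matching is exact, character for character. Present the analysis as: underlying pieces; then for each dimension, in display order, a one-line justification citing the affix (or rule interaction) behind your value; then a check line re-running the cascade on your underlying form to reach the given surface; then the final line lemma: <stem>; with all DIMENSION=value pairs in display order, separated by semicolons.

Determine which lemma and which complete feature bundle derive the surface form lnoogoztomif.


underlying: l-nookoz-to-mif
NUM=mi - signalled by the affix -mif
VEL=ma - signalled by the affix -to
MOD=so - signalled by the affix l-
check: lnookoztomif -> lnoogoztomif
lemma: nookoz; NUM=mi; VEL=ma; MOD=so


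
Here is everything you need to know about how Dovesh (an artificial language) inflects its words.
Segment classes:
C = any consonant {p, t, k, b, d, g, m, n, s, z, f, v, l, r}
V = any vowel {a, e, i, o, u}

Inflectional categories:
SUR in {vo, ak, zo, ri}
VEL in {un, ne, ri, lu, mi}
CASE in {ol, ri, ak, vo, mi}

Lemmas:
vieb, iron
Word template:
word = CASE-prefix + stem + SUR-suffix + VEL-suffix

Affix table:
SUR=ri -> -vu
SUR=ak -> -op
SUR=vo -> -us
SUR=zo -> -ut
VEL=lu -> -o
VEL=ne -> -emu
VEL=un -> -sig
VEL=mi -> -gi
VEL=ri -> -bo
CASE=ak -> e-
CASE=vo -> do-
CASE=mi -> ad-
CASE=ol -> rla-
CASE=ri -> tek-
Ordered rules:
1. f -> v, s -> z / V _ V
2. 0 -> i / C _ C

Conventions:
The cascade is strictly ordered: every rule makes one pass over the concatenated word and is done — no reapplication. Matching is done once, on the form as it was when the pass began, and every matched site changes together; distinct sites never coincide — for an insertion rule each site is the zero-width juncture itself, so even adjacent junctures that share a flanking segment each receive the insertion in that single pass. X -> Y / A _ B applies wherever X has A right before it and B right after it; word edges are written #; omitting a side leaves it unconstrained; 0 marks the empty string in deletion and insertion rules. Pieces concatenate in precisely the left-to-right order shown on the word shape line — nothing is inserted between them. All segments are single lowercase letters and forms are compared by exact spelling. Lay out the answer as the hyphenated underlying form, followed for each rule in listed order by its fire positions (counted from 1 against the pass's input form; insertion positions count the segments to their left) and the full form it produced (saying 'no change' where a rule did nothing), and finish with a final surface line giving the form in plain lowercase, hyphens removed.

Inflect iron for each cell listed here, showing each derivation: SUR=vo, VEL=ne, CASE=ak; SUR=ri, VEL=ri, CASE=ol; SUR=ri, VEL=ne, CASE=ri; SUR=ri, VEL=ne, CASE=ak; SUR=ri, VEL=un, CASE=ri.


cell SUR=vo, VEL=ne, CASE=ak:
underlying: e-iron-us-emu
1. f -> v, s -> z / V _ V: fires at position(s) 7: eironuzemu
2. 0 -> i / C _ C: no change
surface: eironuzemu

cell SUR=ri, VEL=ri, CASE=ol:
underlying: rla-iron-vu-bo
1. f -> v, s -> z / V _ V: no change
2. 0 -> i / C _ C: inserts after position(s) 1, 7: rilaironivubo
surface: rilaironivubo

cell SUR=ri, VEL=ne, CASE=ri:
underlying: tek-iron-vu-emu
1. f -> v, s -> z / V _ V: no change
2. 0 -> i / C _ C: inserts after position(s) 7: tekironivuemu
surface: tekironivuemu

cell SUR=ri, VEL=ne, CASE=ak:
underlying: e-iron-vu-emu
1. f -> v, s -> z / V _ V: no change
2. 0 -> i / C _ C: inserts after position(s) 5: eironivuemu
surface: eironivuemu

cell SUR=ri, VEL=un, CASE=ri:
underlying: tek-iron-vu-sig
1. f -> v, s -> z / V _ V: fires at position(s) 10: tekironvuzig
2. 0 -> i / C _ C: inserts after position(s) 7: tekironivuzig
surface: tekironivuzig


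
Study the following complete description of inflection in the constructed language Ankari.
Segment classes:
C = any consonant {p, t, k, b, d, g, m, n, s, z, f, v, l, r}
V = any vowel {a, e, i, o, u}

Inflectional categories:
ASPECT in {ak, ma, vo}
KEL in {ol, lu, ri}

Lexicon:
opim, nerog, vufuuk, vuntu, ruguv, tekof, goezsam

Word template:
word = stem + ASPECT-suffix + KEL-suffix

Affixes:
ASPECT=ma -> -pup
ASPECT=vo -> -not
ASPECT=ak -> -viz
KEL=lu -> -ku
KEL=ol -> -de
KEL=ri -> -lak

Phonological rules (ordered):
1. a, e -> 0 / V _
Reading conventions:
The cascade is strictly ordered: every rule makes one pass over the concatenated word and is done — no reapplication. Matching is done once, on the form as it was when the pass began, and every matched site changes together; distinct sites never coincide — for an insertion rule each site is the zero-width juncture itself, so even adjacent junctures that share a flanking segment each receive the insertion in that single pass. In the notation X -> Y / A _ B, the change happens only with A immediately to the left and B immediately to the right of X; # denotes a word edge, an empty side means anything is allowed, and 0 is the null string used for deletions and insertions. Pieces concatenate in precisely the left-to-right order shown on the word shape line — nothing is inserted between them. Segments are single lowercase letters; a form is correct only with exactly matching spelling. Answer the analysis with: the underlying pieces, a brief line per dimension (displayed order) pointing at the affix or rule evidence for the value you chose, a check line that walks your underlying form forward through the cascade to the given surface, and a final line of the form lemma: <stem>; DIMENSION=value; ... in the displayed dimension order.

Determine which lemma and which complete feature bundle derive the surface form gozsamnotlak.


underlying: goezsam-not-lak
ASPECT=vo - signalled by the affix -not
KEL=ri - signalled by the affix -lak
check: goezsamnotlak -> gozsamnotlak
lemma: goezsam; ASPECT=vo; KEL=ri


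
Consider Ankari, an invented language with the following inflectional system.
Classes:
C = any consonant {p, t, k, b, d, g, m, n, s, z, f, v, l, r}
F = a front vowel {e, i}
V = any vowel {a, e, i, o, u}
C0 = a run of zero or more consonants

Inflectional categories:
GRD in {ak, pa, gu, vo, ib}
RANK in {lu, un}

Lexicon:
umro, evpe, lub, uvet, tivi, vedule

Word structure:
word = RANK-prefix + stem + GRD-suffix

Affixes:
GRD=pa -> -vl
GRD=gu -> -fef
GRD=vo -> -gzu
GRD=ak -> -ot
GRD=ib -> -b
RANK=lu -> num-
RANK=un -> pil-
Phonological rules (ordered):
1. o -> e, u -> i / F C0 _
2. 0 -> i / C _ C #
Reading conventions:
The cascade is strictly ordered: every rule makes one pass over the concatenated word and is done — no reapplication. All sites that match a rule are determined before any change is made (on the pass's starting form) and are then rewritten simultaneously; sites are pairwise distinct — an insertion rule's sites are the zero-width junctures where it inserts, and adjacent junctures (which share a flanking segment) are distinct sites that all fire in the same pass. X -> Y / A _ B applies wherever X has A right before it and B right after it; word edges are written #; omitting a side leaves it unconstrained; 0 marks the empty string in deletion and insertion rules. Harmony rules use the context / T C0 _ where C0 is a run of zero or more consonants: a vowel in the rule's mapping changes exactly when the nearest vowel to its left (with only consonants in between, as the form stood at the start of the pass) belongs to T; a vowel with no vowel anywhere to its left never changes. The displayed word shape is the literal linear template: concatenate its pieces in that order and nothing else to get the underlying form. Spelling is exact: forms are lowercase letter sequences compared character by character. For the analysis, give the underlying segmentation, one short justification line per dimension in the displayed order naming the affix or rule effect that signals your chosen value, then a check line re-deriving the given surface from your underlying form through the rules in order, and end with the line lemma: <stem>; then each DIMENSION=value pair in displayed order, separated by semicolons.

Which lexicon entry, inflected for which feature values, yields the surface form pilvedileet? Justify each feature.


underlying: pil-vedule-ot
GRD=ak - signalled by the affix -ot
RANK=un - signalled by the affix pil-
check: pilveduleot -> pilvedileet -> pilvedileet
lemma: vedule; GRD=ak; RANK=un


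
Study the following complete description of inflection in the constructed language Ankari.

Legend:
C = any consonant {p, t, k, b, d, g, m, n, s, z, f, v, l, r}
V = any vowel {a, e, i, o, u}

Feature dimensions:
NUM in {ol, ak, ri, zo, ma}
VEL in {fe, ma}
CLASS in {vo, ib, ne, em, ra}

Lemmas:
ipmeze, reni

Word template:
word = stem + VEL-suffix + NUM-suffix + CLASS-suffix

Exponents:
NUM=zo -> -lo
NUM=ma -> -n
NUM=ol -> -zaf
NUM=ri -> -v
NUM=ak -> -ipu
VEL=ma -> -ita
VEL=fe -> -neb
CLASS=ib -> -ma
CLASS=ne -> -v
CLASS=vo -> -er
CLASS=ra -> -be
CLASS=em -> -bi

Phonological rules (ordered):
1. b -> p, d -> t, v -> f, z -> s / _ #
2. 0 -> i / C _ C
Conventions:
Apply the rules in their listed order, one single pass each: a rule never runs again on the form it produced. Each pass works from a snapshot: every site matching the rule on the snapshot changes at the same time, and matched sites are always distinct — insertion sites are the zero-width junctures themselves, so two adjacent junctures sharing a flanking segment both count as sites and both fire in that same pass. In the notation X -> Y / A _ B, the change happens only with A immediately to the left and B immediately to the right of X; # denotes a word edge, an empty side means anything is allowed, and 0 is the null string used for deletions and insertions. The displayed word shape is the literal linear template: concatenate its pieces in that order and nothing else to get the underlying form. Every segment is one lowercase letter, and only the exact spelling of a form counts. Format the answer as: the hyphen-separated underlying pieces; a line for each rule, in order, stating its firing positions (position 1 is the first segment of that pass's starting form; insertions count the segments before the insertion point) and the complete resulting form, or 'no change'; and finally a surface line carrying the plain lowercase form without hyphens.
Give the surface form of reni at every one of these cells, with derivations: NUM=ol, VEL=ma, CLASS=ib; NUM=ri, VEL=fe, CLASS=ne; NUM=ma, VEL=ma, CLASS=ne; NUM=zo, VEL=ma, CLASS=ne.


cell NUM=ol, VEL=ma, CLASS=ib:
underlying: reni-ita-zaf-ma
1. b -> p, d -> t, v -> f, z -> s / _ #: no change
2. 0 -> i / C _ C: inserts after position(s) 10: reniitazafima
surface: reniitazafima

cell NUM=ri, VEL=fe, CLASS=ne:
underlying: reni-neb-v-v
1. b -> p, d -> t, v -> f, z -> s / _ #: fires at position(s) 9: reninebvf
2. 0 -> i / C _ C: inserts after position(s) 7, 8: reninebivif
surface: reninebivif

cell NUM=ma, VEL=ma, CLASS=ne:
underlying: reni-ita-n-v
1. b -> p, d -> t, v -> f, z -> s / _ #: fires at position(s) 9: reniitanf
2. 0 -> i / C _ C: inserts after position(s) 8: reniitanif
surface: reniitanif

cell NUM=zo, VEL=ma, CLASS=ne:
underlying: reni-ita-lo-v
1. b -> p, d -> t, v -> f, z -> s / _ #: fires at position(s) 10: reniitalof
2. 0 -> i / C _ C: no change
surface: reniitalof


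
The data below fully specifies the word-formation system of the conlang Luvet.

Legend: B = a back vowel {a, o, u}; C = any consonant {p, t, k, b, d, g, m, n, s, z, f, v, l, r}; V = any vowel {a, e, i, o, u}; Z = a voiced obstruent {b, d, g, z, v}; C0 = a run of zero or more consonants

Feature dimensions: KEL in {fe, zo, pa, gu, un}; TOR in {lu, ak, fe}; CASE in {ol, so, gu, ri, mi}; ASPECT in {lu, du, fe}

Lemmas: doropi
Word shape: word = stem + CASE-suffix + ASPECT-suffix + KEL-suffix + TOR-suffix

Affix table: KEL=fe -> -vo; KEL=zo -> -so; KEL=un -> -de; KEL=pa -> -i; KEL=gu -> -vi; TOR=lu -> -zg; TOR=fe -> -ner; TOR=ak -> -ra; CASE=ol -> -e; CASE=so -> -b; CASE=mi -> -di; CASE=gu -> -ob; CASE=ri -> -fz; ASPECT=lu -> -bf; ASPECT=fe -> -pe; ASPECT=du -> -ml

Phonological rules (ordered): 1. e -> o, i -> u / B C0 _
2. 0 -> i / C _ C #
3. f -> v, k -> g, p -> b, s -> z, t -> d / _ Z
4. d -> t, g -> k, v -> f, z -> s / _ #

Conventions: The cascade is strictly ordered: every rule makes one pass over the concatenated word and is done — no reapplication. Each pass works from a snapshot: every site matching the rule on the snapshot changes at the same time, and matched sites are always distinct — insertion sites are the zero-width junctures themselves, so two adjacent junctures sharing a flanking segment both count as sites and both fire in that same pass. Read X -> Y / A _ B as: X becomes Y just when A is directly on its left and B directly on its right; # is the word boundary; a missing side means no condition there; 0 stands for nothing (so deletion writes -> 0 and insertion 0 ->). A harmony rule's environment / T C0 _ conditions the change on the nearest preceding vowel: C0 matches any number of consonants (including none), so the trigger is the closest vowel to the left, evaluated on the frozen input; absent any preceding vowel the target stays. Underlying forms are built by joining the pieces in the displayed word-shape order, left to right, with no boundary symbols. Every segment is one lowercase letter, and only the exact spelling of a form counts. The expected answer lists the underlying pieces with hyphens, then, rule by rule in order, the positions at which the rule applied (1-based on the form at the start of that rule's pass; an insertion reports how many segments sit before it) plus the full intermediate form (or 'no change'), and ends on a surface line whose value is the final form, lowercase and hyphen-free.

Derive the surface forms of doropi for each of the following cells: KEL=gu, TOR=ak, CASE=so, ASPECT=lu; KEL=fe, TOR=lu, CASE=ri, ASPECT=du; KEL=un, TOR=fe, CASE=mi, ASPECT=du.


cell KEL=gu, TOR=ak, CASE=so, ASPECT=lu:
underlying: doropi-b-bf-vi-ra
1. e -> o, i -> u / B C0 _: fires at position(s) 6: doropubbfvira
2. 0 -> i / C _ C #: no change
3. f -> v, k -> g, p -> b, s -> z, t -> d / _ Z: fires at position(s) 9: doropubbvvira
4. d -> t, g -> k, v -> f, z -> s / _ #: no change
surface: doropubbvvira

cell KEL=fe, TOR=lu, CASE=ri, ASPECT=du:
underlying: doropi-fz-ml-vo-zg
1. e -> o, i -> u / B C0 _: fires at position(s) 6: doropufzmlvozg
2. 0 -> i / C _ C #: inserts after position(s) 13: doropufzmlvozig
3. f -> v, k -> g, p -> b, s -> z, t -> d / _ Z: fires at position(s) 7: doropuvzmlvozig
4. d -> t, g -> k, v -> f, z -> s / _ #: fires at position(s) 15: doropuvzmlvozik
surface: doropuvzmlvozik

cell KEL=un, TOR=fe, CASE=mi, ASPECT=du:
underlying: doropi-di-ml-de-ner
1. e -> o, i -> u / B C0 _: fires at position(s) 6: doropudimldener
2. 0 -> i / C _ C #: no change
3. f -> v, k -> g, p -> b, s -> z, t -> d / _ Z: no change
4. d -> t, g -> k, v -> f, z -> s / _ #: no change
surface: doropudimldener


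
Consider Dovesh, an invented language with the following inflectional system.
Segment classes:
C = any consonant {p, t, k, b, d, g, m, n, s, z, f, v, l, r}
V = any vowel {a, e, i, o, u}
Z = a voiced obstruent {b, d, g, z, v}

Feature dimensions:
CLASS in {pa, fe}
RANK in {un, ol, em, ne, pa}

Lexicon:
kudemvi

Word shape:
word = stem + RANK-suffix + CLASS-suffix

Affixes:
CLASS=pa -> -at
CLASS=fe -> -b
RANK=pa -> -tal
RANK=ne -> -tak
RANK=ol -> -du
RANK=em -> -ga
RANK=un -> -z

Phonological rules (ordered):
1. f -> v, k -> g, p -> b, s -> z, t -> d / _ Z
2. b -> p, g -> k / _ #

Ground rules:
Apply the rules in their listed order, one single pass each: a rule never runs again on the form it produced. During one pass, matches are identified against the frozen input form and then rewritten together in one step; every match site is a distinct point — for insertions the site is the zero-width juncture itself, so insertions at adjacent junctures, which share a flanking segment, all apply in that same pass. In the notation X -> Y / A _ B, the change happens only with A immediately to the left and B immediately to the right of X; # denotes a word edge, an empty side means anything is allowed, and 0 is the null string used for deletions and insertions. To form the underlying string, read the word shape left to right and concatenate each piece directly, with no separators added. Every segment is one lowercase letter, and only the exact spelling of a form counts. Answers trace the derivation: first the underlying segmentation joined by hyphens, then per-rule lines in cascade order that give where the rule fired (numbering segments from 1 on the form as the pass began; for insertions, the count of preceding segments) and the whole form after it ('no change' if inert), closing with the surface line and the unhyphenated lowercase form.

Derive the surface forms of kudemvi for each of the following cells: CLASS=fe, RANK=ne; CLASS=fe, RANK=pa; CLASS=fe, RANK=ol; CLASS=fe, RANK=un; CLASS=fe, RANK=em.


cell CLASS=fe, RANK=ne:
underlying: kudemvi-tak-b
1. f -> v, k -> g, p -> b, s -> z, t -> d / _ Z: fires at position(s) 10: kudemvitagb
2. b -> p, g -> k / _ #: fires at position(s) 11: kudemvitagp
surface: kudemvitagp

cell CLASS=fe, RANK=pa:
underlying: kudemvi-tal-b
1. f -> v, k -> g, p -> b, s -> z, t -> d / _ Z: no change
2. b -> p, g -> k / _ #: fires at position(s) 11: kudemvitalp
surface: kudemvitalp

cell CLASS=fe, RANK=ol:
underlying: kudemvi-du-b
1. f -> v, k -> g, p -> b, s -> z, t -> d / _ Z: no change
2. b -> p, g -> k / _ #: fires at position(s) 10: kudemvidup
surface: kudemvidup

cell CLASS=fe, RANK=un:
underlying: kudemvi-z-b
1. f -> v, k -> g, p -> b, s -> z, t -> d / _ Z: no change
2. b -> p, g -> k / _ #: fires at position(s) 9: kudemvizp
surface: kudemvizp

cell CLASS=fe, RANK=em:
underlying: kudemvi-ga-b
1. f -> v, k -> g, p -> b, s -> z, t -> d / _ Z: no change
2. b -> p, g -> k / _ #: fires at position(s) 10: kudemvigap
surface: kudemvigap


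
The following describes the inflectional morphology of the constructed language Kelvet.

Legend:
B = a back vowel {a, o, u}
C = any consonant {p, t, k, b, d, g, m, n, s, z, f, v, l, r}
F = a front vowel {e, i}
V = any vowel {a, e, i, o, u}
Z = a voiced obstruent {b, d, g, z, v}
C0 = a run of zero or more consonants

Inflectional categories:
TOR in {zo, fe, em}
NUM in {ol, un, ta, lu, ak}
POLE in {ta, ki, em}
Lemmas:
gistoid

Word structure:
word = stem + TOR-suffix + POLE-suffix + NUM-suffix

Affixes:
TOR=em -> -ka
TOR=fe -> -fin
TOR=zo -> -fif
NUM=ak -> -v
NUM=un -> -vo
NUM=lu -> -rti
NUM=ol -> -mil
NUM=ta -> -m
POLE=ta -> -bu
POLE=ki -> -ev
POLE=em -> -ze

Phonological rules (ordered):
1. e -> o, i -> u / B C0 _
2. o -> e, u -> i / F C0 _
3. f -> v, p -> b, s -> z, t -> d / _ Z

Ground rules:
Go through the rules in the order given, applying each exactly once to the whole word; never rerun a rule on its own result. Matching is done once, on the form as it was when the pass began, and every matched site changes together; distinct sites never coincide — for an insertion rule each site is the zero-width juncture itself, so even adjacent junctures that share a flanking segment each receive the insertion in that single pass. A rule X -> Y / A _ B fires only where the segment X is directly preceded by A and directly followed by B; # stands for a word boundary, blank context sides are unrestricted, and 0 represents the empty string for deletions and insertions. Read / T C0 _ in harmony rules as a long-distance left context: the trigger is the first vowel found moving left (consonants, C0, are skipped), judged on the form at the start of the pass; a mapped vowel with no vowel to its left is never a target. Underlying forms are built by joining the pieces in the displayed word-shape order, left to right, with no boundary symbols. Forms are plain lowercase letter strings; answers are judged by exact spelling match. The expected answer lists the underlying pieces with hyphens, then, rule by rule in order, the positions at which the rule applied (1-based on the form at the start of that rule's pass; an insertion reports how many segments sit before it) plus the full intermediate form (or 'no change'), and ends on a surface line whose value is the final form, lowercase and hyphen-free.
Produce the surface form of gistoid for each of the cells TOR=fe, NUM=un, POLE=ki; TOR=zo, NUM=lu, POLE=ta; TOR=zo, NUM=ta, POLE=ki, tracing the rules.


cell TOR=fe, NUM=un, POLE=ki:
underlying: gistoid-fin-ev-vo
1. e -> o, i -> u / B C0 _: fires at position(s) 6: gistoudfinevvo
2. o -> e, u -> i / F C0 _: fires at position(s) 5, 14: gisteudfinevve
3. f -> v, p -> b, s -> z, t -> d / _ Z: no change
surface: gisteudfinevve

cell TOR=zo, NUM=lu, POLE=ta:
underlying: gistoid-fif-bu-rti
1. e -> o, i -> u / B C0 _: fires at position(s) 6, 15: gistoudfifburtu
2. o -> e, u -> i / F C0 _: fires at position(s) 5, 12: gisteudfifbirtu
3. f -> v, p -> b, s -> z, t -> d / _ Z: fires at position(s) 10: gisteudfivbirtu
surface: gisteudfivbirtu

cell TOR=zo, NUM=ta, POLE=ki:
underlying: gistoid-fif-ev-m
1. e -> o, i -> u / B C0 _: fires at position(s) 6: gistoudfifevm
2. o -> e, u -> i / F C0 _: fires at position(s) 5: gisteudfifevm
3. f -> v, p -> b, s -> z, t -> d / _ Z: no change
surface: gisteudfifevm


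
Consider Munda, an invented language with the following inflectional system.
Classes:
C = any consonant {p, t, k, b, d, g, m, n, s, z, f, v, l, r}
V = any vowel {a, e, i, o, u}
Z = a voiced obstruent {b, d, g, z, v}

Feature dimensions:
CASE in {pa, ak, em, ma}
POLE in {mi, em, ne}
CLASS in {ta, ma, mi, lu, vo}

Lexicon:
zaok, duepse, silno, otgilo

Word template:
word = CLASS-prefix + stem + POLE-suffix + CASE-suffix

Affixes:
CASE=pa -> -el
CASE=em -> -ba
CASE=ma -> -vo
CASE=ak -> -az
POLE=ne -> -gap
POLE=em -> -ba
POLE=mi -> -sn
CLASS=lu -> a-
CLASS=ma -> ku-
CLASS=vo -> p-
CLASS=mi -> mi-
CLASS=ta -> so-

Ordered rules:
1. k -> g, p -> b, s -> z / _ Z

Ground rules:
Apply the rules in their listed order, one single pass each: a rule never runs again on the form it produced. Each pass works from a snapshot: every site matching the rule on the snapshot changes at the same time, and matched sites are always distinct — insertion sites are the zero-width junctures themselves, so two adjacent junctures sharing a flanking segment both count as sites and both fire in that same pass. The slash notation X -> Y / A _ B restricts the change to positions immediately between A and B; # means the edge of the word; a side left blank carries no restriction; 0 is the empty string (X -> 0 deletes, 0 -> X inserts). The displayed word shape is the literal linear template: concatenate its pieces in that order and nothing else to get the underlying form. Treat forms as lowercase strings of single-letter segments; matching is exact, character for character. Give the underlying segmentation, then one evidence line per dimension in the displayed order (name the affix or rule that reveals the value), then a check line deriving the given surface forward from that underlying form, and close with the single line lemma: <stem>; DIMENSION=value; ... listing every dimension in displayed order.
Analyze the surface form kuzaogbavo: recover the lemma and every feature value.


underlying: ku-zaok-ba-vo
CASE=ma - signalled by the affix -vo
POLE=em - signalled by the affix -ba
CLASS=ma - signalled by the affix ku-
check: kuzaokbavo -> kuzaogbavo
lemma: zaok; CASE=ma; POLE=em; CLASS=ma


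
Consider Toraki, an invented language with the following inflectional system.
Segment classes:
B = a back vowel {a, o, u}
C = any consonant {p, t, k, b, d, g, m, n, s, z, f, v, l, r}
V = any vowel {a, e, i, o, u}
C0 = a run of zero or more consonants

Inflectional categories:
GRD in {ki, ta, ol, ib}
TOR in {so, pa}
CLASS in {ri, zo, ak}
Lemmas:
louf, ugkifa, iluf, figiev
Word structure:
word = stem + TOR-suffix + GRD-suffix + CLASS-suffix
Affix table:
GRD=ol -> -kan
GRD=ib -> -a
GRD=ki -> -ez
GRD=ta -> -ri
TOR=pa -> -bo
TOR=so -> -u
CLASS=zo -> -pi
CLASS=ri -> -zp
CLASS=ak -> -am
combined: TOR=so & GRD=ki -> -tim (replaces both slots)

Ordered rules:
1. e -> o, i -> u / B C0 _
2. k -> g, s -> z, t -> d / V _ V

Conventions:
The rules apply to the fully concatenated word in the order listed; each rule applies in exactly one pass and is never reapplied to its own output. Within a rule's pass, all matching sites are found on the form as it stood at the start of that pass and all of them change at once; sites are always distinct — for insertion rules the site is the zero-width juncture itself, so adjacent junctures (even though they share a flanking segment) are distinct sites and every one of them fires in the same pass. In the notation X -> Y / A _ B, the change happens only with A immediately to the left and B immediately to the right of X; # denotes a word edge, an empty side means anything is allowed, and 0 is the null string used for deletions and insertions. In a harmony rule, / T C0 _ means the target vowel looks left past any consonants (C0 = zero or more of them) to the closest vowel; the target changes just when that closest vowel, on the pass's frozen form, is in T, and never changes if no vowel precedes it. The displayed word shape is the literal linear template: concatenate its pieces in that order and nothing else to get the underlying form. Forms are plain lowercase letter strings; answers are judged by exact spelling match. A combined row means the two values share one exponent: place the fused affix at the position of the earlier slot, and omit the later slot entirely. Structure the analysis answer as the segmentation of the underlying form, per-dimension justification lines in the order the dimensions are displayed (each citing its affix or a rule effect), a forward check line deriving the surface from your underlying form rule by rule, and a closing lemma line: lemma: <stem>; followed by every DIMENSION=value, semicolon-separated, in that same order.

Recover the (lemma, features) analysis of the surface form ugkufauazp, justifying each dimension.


underlying: ugkifa-u-a-zp
GRD=ib - signalled by the affix -a
TOR=so - signalled by the affix -u
CLASS=ri - signalled by the affix -zp
check: ugkifauazp -> ugkufauazp -> ugkufauazp
lemma: ugkifa; GRD=ib; TOR=so; CLASS=ri


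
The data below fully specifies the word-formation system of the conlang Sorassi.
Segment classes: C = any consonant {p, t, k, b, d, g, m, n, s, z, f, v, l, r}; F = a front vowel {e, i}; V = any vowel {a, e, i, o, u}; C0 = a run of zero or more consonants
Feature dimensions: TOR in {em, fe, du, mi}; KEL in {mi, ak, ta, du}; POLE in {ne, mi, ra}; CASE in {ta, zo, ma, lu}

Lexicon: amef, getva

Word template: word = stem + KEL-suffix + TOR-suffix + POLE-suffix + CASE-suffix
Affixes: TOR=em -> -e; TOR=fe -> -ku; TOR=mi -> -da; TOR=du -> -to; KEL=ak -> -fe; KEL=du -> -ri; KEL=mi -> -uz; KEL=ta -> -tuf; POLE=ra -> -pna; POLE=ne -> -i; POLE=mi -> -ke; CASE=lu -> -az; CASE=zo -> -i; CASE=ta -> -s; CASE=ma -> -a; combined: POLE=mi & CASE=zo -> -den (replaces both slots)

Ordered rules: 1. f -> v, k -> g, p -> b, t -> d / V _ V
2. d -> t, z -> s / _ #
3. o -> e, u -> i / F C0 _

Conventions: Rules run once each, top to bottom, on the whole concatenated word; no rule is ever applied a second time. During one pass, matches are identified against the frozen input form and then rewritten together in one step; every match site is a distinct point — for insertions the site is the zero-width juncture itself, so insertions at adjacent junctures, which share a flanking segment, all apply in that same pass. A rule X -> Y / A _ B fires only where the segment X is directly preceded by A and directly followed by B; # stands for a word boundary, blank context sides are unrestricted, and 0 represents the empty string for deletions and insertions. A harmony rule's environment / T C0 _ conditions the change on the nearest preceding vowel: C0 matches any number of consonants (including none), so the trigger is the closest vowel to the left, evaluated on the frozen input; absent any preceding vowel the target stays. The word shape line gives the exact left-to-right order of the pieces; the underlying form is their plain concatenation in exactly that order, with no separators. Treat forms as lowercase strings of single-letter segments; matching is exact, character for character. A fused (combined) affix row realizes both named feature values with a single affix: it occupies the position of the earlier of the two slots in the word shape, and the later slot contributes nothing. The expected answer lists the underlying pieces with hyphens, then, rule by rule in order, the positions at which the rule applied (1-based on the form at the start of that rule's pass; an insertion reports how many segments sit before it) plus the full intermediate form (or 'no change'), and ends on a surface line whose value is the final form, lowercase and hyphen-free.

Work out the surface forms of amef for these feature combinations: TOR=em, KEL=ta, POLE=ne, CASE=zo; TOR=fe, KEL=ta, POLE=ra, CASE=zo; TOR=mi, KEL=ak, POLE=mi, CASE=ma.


cell TOR=em, KEL=ta, POLE=ne, CASE=zo:
underlying: amef-tuf-e-i-i
1. f -> v, k -> g, p -> b, t -> d / V _ V: fires at position(s) 7: ameftuveii
2. d -> t, z -> s / _ #: no change
3. o -> e, u -> i / F C0 _: fires at position(s) 6: ameftiveii
surface: ameftiveii

cell TOR=fe, KEL=ta, POLE=ra, CASE=zo:
underlying: amef-tuf-ku-pna-i
1. f -> v, k -> g, p -> b, t -> d / V _ V: no change
2. d -> t, z -> s / _ #: no change
3. o -> e, u -> i / F C0 _: fires at position(s) 6: ameftifkupnai
surface: ameftifkupnai

cell TOR=mi, KEL=ak, POLE=mi, CASE=ma:
underlying: amef-fe-da-ke-a
1. f -> v, k -> g, p -> b, t -> d / V _ V: fires at position(s) 9: ameffedagea
2. d -> t, z -> s / _ #: no change
3. o -> e, u -> i / F C0 _: no change
surface: ameffedagea


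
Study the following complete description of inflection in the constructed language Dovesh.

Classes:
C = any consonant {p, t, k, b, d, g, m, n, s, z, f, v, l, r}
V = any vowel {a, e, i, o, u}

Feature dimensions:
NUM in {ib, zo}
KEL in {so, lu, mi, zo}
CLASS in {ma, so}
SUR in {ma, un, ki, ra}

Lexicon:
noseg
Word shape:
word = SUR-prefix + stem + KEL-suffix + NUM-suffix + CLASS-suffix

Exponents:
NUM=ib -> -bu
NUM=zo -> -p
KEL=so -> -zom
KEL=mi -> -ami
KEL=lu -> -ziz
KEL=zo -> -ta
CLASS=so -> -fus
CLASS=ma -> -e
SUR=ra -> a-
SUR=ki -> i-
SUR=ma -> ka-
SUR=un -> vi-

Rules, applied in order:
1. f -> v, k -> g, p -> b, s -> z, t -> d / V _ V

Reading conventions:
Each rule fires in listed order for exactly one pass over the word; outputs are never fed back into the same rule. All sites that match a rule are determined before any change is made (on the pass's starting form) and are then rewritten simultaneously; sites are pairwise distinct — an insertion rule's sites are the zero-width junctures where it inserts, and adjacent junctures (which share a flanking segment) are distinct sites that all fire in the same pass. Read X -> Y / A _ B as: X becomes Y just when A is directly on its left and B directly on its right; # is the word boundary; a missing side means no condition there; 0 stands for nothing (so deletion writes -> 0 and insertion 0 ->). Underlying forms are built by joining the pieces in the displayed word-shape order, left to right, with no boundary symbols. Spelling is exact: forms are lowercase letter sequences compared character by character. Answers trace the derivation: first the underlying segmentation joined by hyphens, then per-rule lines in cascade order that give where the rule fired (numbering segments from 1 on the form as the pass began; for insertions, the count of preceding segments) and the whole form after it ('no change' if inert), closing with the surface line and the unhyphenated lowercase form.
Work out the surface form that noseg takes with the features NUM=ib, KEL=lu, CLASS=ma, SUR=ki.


underlying: i-noseg-ziz-bu-e
1. f -> v, k -> g, p -> b, s -> z, t -> d / V _ V: fires at position(s) 4: inozegzizbue
surface: inozegzizbue


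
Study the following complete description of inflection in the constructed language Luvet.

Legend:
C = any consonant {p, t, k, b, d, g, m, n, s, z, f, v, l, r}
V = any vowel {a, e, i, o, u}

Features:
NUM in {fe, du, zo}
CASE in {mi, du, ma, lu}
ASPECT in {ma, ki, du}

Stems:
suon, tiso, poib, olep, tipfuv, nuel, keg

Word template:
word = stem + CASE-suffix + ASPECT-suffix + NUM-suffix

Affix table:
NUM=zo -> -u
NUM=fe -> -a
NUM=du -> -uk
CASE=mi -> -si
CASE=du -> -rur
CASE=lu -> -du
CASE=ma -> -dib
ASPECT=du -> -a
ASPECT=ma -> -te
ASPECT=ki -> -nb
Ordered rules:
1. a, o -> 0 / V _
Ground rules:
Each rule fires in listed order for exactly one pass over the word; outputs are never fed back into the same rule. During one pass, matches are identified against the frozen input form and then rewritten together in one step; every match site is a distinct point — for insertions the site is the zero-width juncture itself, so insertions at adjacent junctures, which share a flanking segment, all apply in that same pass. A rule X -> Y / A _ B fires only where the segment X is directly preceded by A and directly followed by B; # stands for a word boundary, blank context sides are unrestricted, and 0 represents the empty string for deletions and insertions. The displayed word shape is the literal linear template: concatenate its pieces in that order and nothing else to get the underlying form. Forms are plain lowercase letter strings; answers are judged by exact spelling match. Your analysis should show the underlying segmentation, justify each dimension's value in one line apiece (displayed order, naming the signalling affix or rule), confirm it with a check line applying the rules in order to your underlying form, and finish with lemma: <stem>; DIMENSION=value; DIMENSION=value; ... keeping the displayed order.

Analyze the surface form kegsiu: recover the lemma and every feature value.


underlying: keg-si-a-u
NUM=zo - signalled by the affix -u
CASE=mi - signalled by the affix -si
ASPECT=du - signalled by the affix -a
check: kegsiau -> kegsiu
lemma: keg; NUM=zo; CASE=mi; ASPECT=du


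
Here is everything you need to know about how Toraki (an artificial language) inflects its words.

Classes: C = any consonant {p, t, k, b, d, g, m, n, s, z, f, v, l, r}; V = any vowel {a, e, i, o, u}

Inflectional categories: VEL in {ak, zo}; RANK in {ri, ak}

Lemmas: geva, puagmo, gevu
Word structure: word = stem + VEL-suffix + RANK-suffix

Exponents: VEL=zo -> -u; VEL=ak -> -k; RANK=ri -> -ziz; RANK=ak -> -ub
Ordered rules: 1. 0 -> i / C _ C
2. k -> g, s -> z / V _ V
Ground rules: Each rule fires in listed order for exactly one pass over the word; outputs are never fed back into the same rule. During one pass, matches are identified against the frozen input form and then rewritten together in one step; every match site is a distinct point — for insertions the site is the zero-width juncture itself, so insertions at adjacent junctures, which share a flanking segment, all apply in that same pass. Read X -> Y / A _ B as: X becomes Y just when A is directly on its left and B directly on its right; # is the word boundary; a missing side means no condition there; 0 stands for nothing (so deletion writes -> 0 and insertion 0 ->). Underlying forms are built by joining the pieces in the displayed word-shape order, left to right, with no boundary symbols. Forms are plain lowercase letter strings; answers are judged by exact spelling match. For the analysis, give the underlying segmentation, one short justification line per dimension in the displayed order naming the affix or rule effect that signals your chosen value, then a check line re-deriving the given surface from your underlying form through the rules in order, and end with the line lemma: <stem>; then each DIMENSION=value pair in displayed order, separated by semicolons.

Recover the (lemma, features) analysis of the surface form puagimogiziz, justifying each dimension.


underlying: puagmo-k-ziz
VEL=ak - signalled by the affix -k
RANK=ri - signalled by the affix -ziz
check: puagmokziz -> puagimokiziz -> puagimogiziz
lemma: puagmo; VEL=ak; RANK=ri


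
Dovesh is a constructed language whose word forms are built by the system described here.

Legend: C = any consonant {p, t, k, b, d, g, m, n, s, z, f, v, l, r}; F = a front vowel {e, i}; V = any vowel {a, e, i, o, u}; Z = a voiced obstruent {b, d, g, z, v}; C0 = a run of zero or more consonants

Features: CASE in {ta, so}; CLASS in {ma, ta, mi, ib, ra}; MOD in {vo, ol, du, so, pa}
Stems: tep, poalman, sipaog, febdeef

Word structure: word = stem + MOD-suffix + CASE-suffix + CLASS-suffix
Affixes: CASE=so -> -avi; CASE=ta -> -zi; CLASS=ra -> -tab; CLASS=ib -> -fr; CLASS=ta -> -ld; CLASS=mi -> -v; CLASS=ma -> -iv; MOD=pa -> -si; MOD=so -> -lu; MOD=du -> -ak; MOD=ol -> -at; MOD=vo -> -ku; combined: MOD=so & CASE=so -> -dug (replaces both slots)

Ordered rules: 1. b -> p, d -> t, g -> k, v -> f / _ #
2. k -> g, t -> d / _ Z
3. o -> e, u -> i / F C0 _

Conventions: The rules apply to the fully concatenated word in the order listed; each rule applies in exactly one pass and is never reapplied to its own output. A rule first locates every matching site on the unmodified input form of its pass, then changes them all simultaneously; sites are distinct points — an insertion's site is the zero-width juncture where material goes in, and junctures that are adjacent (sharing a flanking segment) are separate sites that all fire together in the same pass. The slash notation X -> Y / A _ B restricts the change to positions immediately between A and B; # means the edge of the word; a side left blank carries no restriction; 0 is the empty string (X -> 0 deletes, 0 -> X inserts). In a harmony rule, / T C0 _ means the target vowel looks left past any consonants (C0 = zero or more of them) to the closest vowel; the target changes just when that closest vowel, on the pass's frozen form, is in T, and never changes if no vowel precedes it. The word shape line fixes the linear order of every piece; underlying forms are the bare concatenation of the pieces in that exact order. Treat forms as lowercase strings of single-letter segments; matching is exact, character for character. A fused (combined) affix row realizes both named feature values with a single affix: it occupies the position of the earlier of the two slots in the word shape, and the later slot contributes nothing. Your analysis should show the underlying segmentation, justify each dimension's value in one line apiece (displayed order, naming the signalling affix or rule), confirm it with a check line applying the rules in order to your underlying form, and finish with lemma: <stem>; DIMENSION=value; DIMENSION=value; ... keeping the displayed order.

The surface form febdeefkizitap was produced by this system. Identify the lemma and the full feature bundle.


underlying: febdeef-ku-zi-tab
CASE=ta - signalled by the affix -zi
CLASS=ra - signalled by the affix -tab
MOD=vo - signalled by the affix -ku
check: febdeefkuzitab -> febdeefkuzitap -> febdeefkuzitap -> febdeefkizitap
lemma: febdeef; CASE=ta; CLASS=ra; MOD=vo
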